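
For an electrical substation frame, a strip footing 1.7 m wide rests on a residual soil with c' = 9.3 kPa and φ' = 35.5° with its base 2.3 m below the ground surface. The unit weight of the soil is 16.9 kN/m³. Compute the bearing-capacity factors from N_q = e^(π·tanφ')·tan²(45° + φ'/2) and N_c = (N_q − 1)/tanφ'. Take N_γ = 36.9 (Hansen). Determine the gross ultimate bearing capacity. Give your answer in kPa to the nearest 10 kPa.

q_ult ≈ 2360 kPa

tan35.5° = 0.7133, so N_q = e^(π×0.7133)·tan²(62.75°) = 9.402 × 3.77 = 35.44.
N_c = (35.44 − 1)/tan35.5° = 48.29.
q = γ·D_f = 16.9 × 2.3 = 38.87 kPa.
c·N_c = 9.3 × 48.287 = 449.07 kPa
q·N_q = 38.87 × 35.443 = 1377.7 kPa
0.5·γ·B·N_γ = 0.5 × 16.9 × 1.7 × 36.9 = 530.07 kPa
q_ult = 449.07 + 1377.7 + 530.07 = 2356.8 kPa.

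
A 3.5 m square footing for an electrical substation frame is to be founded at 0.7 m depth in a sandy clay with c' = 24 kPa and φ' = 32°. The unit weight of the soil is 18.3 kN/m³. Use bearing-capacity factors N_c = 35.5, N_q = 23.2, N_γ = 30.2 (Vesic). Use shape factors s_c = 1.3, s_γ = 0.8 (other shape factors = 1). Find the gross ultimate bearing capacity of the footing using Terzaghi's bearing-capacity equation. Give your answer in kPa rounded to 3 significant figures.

q_ult ≈ 2180 kPa

Overburden at base level: q = 18.3 × 0.7 = 12.81 kPa.
Cohesion term c·N_c·s_c = 24 × 35.5 × 1.3 = 1107.6 kPa; surcharge term q·N_q = 12.81 × 23.2 = 297.19 kPa; self-weight term 0.5·γ·B·N_γ·s_γ = 0.5 × 18.3 × 3.5 × 30.2 × 0.8 = 773.72 kPa.
q_ult = 1107.6 + 297.19 + 773.72 = 2178.5 kPa.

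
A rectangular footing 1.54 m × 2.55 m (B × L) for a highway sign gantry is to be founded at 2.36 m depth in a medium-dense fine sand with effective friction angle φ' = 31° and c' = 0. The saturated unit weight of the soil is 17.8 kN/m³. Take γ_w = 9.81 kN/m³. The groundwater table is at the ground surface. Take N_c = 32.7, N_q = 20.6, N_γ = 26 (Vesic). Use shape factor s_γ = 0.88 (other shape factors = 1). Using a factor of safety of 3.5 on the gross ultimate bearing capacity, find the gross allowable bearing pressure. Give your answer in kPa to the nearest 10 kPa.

γ' = 17.8 − 9.81 = 7.99 kN/m³ (submerged throughout). q = 7.99 × 2.36 = 18.856 kPa; the same γ' applies in the ½γBN_γ term.
q·N_q = 18.856 × 20.6 = 388.44 kPa
0.5·γ·B·N_γ·s_γ = 0.5 × 7.99 × 1.54 × 26 × 0.88 = 140.76 kPa
q_ult = 388.44 + 140.76 = 529.21 kPa.
q_all = 529.21 / 3.5 = 151.2 kPa.

q_all ≈ 150 kPa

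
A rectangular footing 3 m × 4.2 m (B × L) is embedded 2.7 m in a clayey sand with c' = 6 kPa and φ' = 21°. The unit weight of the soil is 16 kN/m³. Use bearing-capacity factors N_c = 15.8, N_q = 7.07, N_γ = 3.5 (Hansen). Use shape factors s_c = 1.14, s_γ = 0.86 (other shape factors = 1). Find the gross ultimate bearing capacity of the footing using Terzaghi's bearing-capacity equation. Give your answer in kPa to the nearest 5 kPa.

q = γ·D_f = 16 × 2.7 = 43.2 kPa.
c·N_c·s_c = 6 × 15.8 × 1.14 = 108.07 kPa
q·N_q = 43.2 × 7.07 = 305.42 kPa
0.5·γ·B·N_γ·s_γ = 0.5 × 16 × 3 × 3.5 × 0.86 = 72.24 kPa
q_ult = 108.07 + 305.42 + 72.24 = 485.74 kPa.

q_ult ≈ 485 kPa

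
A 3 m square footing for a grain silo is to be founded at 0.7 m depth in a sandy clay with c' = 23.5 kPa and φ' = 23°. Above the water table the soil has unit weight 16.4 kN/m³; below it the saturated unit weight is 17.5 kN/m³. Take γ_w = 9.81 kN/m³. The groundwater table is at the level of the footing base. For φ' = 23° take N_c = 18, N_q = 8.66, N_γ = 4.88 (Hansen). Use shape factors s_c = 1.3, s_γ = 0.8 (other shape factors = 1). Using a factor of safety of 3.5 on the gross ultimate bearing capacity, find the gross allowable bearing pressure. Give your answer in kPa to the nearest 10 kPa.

Effective surcharge at the founding depth q = γ·D_f = 16.4 × 0.7 = 11.48 kPa.
The water table coincides with the base, so in the self-weight term γ → γ' = 7.69 kN/m³.
q_ult = c·N_c·s_c + q·N_q + 0.5·γ·B·N_γ·s_γ
     = 23.5 × 18 × 1.3 + 11.48 × 8.66 + 0.5 × 7.69 × 3 × 4.88 × 0.8
     = 549.9 + 99.417 + 45.033 = 694.35 kPa.
q_all = 694.35 / 3.5 = 198.39 kPa.

q_all ≈ 200 kPa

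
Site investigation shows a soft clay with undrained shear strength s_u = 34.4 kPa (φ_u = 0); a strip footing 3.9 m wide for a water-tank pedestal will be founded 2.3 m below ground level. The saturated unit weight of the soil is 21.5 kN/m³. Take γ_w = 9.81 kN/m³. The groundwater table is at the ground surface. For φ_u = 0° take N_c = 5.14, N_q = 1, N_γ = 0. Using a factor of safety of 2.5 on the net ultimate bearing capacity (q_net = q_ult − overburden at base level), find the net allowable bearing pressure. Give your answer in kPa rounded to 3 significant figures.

γ' = 21.5 − 9.81 = 11.69 kN/m³ (submerged throughout). q = 11.69 × 2.3 = 26.887 kPa.
c·N_c = 34.4 × 5.14 = 176.82 kPa
q·N_q = 26.887 × 1 = 26.887 kPa
q_ult = 176.82 + 26.887 = 203.7 kPa.
q_net = 203.7 − 26.887 = 176.82 kPa.
q_all(net) = 176.82 / 2.5 = 70.726 kPa.

q_all(net) ≈ 70.7 kPa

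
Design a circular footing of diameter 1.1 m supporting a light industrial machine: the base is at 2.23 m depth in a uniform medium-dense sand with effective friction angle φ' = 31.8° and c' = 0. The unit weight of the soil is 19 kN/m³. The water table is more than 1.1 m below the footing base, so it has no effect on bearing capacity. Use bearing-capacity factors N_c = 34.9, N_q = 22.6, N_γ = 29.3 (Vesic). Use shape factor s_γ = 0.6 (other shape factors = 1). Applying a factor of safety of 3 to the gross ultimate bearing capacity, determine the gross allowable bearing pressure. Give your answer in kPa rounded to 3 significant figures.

Overburden at base level: q = 19 × 2.23 = 42.37 kPa.
Surcharge term q·N_q = 42.37 × 22.6 = 957.56 kPa; self-weight term 0.5·γ·B·N_γ·s_γ = 0.5 × 19 × 1.1 × 29.3 × 0.6 = 183.71 kPa.
q_ult = 957.56 + 183.71 = 1141.3 kPa.
q_all = q_ult / FS = 1141.3 / 3 = 380.42 kPa.

q_all ≈ 380 kPa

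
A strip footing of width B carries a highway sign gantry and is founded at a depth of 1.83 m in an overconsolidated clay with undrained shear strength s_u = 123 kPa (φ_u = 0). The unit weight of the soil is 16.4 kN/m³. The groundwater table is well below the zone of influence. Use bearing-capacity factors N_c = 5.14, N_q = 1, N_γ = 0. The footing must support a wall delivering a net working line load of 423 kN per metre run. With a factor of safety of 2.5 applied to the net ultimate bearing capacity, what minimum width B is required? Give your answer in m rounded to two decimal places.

Overburden at base level: q = 16.4 × 1.83 = 30.012 kPa.
Cohesion term c·N_c = 123 × 5.14 = 632.22 kPa; surcharge term q·N_q = 30.012 × 1 = 30.012 kPa.
q_ult = 632.22 + 30.012 = 662.23 kPa.
For φ = 0 the ½γBN_γ term vanishes, so q_ult is independent of B. q_net = 662.23 − 30.012 = 632.22 kPa; q_all(net) = 632.22/2.5 = 252.89 kPa.
Required width B = w / q_all(net) = 423 / 252.89 = 1.673 m.

B = 1.67 m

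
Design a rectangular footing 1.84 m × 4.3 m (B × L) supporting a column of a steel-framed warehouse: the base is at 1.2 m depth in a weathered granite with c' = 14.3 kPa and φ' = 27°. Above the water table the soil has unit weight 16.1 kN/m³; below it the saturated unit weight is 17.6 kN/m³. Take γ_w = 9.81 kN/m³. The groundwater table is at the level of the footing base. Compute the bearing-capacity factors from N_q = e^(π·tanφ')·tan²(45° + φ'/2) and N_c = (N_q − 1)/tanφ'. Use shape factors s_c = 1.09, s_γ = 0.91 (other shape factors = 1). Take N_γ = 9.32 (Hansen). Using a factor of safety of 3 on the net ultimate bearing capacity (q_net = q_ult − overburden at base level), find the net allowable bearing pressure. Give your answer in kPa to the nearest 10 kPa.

q_all(net) ≈ 220 kPa

N_q = e^(π·tan27°)·tan²(58.5°) = 13.2; N_c = (N_q − 1)/tanφ' = 23.94.
Effective surcharge at the founding depth q = γ·D_f = 16.1 × 1.2 = 19.32 kPa.
The water table coincides with the base, so in the self-weight term γ → γ' = 7.79 kN/m³.
q_ult = c·N_c·s_c + q·N_q + 0.5·γ·B·N_γ·s_γ
     = 14.3 × 23.942 × 1.09 + 19.32 × 13.199 + 0.5 × 7.79 × 1.84 × 9.32 × 0.91
     = 373.19 + 255.01 + 60.783 = 688.98 kPa.
q_net = 688.98 − 19.32 = 669.66 kPa.
q_all(net) = 669.66 / 3 = 223.22 kPa.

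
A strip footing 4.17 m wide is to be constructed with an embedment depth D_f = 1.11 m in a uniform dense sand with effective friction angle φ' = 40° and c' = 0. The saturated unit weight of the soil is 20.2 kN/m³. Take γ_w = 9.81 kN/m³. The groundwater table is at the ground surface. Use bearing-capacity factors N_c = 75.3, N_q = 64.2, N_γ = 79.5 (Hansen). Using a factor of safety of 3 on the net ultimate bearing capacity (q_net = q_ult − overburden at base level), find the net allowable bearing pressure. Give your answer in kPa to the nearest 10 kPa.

γ' = 20.2 − 9.81 = 10.39 kN/m³ (submerged throughout). q = 10.39 × 1.11 = 11.533 kPa; the same γ' applies in the ½γBN_γ term.
q·N_q = 11.533 × 64.2 = 740.41 kPa
0.5·γ·B·N_γ = 0.5 × 10.39 × 4.17 × 79.5 = 1722.2 kPa
q_ult = 740.41 + 1722.2 = 2462.6 kPa.
q_net = 2462.6 − 11.533 = 2451.1 kPa.
q_all(net) = 2451.1 / 3 = 817.03 kPa.

q_all(net) ≈ 820 kPa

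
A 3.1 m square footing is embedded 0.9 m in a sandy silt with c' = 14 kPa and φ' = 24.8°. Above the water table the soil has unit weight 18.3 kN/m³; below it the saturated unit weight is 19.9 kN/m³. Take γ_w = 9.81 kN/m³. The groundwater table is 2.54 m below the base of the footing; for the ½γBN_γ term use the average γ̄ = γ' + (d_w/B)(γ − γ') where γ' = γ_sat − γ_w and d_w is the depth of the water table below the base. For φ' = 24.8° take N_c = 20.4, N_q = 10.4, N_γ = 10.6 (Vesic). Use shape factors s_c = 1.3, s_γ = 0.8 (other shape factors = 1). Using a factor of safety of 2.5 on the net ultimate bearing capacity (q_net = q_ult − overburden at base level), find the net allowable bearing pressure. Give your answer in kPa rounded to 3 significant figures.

q_all(net) ≈ 299 kPa

q = γ·D_f = 18.3 × 0.9 = 16.47 kPa.
γ' = 10.09 kN/m³; averaging over the depth B below the base, γ̄ = γ' + (d_w/B)(γ − γ') = 16.817 kN/m³.
c·N_c·s_c = 14 × 20.4 × 1.3 = 371.28 kPa
q·N_q = 16.47 × 10.4 = 171.29 kPa
0.5·γ·B·N_γ·s_γ = 0.5 × 16.817 × 3.1 × 10.6 × 0.8 = 221.04 kPa
q_ult = 371.28 + 171.29 + 221.04 = 763.61 kPa.
q_net = 763.61 − 16.47 = 747.14 kPa.
q_all(net) = 747.14 / 2.5 = 298.86 kPa.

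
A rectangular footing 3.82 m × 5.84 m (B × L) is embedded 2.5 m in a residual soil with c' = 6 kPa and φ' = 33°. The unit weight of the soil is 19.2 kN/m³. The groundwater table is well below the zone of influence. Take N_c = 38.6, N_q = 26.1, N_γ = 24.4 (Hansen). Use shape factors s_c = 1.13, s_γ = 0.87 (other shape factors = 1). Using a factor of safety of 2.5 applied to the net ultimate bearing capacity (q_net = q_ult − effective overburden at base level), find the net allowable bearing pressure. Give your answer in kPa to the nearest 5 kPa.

Effective surcharge at the founding depth q = γ·D_f = 19.2 × 2.5 = 48 kPa.
q_ult = c·N_c·s_c + q·N_q + 0.5·γ·B·N_γ·s_γ
     = 6 × 38.6 × 1.13 + 48 × 26.1 + 0.5 × 19.2 × 3.82 × 24.4 × 0.87
     = 261.71 + 1252.8 + 778.47 = 2293 kPa.
Net ultimate: q_net = 2293 − 48 = 2245 kPa.
q_all(net) = 2245 / 2.5 = 897.99 kPa.

q_all(net) ≈ 900 kPa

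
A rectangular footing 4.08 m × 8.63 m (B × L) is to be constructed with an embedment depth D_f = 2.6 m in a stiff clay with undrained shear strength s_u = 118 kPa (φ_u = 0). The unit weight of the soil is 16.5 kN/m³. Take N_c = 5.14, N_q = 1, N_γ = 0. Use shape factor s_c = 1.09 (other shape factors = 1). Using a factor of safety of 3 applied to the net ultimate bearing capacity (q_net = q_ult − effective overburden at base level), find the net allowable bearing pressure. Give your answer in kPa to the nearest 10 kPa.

q_all(net) ≈ 220 kPa

q = γ·D_f = 16.5 × 2.6 = 42.9 kPa.
c·N_c·s_c = 118 × 5.14 × 1.09 = 661.11 kPa
q·N_q = 42.9 × 1 = 42.9 kPa
q_ult = 661.11 + 42.9 = 704.01 kPa.
Net ultimate: q_net = 704.01 − 42.9 = 661.11 kPa.
q_all(net) = 661.11 / 3 = 220.37 kPa.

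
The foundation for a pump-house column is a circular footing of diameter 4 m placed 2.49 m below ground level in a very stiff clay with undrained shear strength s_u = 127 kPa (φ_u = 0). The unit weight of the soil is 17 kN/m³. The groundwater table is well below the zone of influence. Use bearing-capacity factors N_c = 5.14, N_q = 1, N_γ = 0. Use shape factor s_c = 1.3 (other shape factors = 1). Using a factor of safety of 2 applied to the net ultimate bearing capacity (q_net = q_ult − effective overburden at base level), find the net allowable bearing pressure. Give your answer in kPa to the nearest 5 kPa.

Effective surcharge at the founding depth q = γ·D_f = 17 × 2.49 = 42.33 kPa.
q_ult = c·N_c·s_c + q·N_q
     = 127 × 5.14 × 1.3 + 42.33 × 1
     = 848.61 + 42.33 = 890.94 kPa.
Net ultimate: q_net = 890.94 − 42.33 = 848.61 kPa.
q_all(net) = 848.61 / 2 = 424.31 kPa.

q_all(net) ≈ 425 kPa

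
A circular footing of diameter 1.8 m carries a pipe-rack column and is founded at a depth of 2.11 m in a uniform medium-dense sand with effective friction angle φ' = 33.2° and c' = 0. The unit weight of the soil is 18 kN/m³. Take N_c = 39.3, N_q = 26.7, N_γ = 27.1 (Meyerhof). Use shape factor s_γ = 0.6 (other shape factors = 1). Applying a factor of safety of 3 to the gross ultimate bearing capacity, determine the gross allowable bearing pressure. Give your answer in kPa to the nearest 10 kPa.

q_all ≈ 430 kPa

Overburden at base level: q = 18 × 2.11 = 37.98 kPa.
Surcharge term q·N_q = 37.98 × 26.7 = 1014.1 kPa; self-weight term 0.5·γ·B·N_γ·s_γ = 0.5 × 18 × 1.8 × 27.1 × 0.6 = 263.41 kPa.
q_ult = 1014.1 + 263.41 = 1277.5 kPa.
q_all = q_ult / FS = 1277.5 / 3 = 425.83 kPa.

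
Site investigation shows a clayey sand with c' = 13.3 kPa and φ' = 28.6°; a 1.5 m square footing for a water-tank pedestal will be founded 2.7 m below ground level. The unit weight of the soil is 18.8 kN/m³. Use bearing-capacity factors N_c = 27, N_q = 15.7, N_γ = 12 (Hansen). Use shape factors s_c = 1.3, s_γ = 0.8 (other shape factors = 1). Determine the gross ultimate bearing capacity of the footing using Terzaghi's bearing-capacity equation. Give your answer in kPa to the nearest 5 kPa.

Overburden at base level: q = 18.8 × 2.7 = 50.76 kPa.
Cohesion term c·N_c·s_c = 13.3 × 27 × 1.3 = 466.83 kPa; surcharge term q·N_q = 50.76 × 15.7 = 796.93 kPa; self-weight term 0.5·γ·B·N_γ·s_γ = 0.5 × 18.8 × 1.5 × 12 × 0.8 = 135.36 kPa.
q_ult = 466.83 + 796.93 + 135.36 = 1399.1 kPa.

q_ult ≈ 1400 kPa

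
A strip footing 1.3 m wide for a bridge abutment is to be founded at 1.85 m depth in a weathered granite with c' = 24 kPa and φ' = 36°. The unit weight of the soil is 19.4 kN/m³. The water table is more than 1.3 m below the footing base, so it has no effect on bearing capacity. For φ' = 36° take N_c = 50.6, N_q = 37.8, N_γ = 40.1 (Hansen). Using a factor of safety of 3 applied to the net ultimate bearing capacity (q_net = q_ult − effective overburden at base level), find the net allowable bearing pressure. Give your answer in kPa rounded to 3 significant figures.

q = γ·D_f = 19.4 × 1.85 = 35.89 kPa.
c·N_c = 24 × 50.6 = 1214.4 kPa
q·N_q = 35.89 × 37.8 = 1356.6 kPa
0.5·γ·B·N_γ = 0.5 × 19.4 × 1.3 × 40.1 = 505.66 kPa
q_ult = 1214.4 + 1356.6 + 505.66 = 3076.7 kPa.
Net ultimate: q_net = 3076.7 − 35.89 = 3040.8 kPa.
q_all(net) = 3040.8 / 3 = 1013.6 kPa.

q_all(net) ≈ 1010 kPa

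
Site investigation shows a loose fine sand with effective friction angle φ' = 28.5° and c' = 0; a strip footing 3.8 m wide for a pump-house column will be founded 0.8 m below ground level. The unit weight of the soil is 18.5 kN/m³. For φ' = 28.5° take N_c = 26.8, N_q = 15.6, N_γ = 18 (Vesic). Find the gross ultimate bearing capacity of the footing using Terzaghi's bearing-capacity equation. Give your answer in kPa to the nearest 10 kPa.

Overburden at base level: q = 18.5 × 0.8 = 14.8 kPa.
Surcharge term q·N_q = 14.8 × 15.6 = 230.88 kPa; self-weight term 0.5·γ·B·N_γ = 0.5 × 18.5 × 3.8 × 18 = 632.7 kPa.
q_ult = 230.88 + 632.7 = 863.58 kPa.

q_ult ≈ 860 kPa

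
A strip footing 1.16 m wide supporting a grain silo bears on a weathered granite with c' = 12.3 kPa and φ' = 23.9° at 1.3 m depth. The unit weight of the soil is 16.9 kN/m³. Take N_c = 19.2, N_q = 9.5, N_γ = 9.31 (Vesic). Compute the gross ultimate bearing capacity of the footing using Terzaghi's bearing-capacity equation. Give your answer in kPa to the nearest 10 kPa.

q_ult ≈ 540 kPa

Overburden at base level: q = 16.9 × 1.3 = 21.97 kPa.
Cohesion term c·N_c = 12.3 × 19.2 = 236.16 kPa; surcharge term q·N_q = 21.97 × 9.5 = 208.71 kPa; self-weight term 0.5·γ·B·N_γ = 0.5 × 16.9 × 1.16 × 9.31 = 91.257 kPa.
q_ult = 236.16 + 208.71 + 91.257 = 536.13 kPa.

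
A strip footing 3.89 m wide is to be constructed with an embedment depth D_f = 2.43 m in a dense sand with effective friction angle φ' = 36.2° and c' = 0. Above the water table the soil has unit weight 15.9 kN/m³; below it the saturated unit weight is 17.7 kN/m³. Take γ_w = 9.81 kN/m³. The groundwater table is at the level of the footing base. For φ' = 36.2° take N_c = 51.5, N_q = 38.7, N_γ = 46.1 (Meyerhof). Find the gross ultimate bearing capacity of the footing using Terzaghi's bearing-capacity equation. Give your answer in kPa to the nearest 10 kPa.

Effective surcharge at the founding depth q = γ·D_f = 15.9 × 2.43 = 38.637 kPa.
The water table coincides with the base, so in the self-weight term γ → γ' = 7.89 kN/m³.
q_ult = q·N_q + 0.5·γ·B·N_γ
     = 38.637 × 38.7 + 0.5 × 7.89 × 3.89 × 46.1
     = 1495.3 + 707.45 = 2202.7 kPa.

q_ult ≈ 2200 kPa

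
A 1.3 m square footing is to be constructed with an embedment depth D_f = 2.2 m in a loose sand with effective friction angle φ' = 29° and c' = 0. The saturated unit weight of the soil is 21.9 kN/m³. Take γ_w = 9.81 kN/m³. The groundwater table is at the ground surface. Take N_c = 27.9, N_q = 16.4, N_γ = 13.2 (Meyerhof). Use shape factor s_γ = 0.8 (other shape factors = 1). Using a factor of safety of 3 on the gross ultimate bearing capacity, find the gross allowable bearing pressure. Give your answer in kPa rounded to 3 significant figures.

With the water table at the surface the whole profile is submerged: γ' = 21.9 − 9.81 = 12.09 kN/m³, so q = γ'·D_f = 26.598 kPa; the same γ' applies in the ½γBN_γ term.
q_ult = q·N_q + 0.5·γ·B·N_γ·s_γ
     = 26.598 × 16.4 + 0.5 × 12.09 × 1.3 × 13.2 × 0.8
     = 436.21 + 82.986 = 519.19 kPa.
q_all = 519.19 / 3 = 173.06 kPa.

q_all ≈ 173 kPa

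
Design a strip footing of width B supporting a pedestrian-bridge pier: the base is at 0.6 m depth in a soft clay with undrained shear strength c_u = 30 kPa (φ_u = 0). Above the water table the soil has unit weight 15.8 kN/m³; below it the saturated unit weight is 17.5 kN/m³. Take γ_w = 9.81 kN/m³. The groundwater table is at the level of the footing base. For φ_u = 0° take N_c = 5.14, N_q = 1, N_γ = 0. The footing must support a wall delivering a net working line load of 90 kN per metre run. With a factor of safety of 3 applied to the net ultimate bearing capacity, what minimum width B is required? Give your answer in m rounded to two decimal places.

B = 1.75 m

Effective surcharge at the founding depth q = γ·D_f = 15.8 × 0.6 = 9.48 kPa.
q_ult = c·N_c + q·N_q
     = 30 × 5.14 + 9.48 × 1
     = 154.2 + 9.48 = 163.68 kPa.
For φ = 0 the ½γBN_γ term vanishes, so q_ult is independent of B. q_net = 163.68 − 9.48 = 154.2 kPa; q_all(net) = 154.2/3 = 51.4 kPa.
Required width B = w / q_all(net) = 90 / 51.4 = 1.751 m.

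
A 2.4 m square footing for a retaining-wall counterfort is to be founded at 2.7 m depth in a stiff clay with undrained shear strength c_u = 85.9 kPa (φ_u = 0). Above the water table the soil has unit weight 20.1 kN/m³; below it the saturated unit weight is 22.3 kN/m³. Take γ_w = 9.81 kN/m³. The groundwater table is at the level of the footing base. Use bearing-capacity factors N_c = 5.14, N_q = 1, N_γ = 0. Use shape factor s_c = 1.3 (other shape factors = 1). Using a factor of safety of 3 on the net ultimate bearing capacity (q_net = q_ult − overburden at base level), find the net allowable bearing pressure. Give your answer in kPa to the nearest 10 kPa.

q = γ·D_f = 20.1 × 2.7 = 54.27 kPa.
c·N_c·s_c = 85.9 × 5.14 × 1.3 = 573.98 kPa
q·N_q = 54.27 × 1 = 54.27 kPa
q_ult = 573.98 + 54.27 = 628.25 kPa.
q_net = 628.25 − 54.27 = 573.98 kPa.
q_all(net) = 573.98 / 3 = 191.33 kPa.

q_all(net) ≈ 190 kPa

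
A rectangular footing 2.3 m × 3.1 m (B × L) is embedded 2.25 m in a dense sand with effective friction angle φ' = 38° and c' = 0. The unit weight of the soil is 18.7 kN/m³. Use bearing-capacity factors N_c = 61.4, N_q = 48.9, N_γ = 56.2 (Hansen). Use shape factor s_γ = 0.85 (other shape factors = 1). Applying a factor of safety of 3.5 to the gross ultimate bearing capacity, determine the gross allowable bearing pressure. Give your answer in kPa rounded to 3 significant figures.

q_all ≈ 881 kPa

Overburden at base level: q = 18.7 × 2.25 = 42.075 kPa.
Surcharge term q·N_q = 42.075 × 48.9 = 2057.5 kPa; self-weight term 0.5·γ·B·N_γ·s_γ = 0.5 × 18.7 × 2.3 × 56.2 × 0.85 = 1027.3 kPa.
q_ult = 2057.5 + 1027.3 = 3084.8 kPa.
q_all = q_ult / FS = 3084.8 / 3.5 = 881.36 kPa.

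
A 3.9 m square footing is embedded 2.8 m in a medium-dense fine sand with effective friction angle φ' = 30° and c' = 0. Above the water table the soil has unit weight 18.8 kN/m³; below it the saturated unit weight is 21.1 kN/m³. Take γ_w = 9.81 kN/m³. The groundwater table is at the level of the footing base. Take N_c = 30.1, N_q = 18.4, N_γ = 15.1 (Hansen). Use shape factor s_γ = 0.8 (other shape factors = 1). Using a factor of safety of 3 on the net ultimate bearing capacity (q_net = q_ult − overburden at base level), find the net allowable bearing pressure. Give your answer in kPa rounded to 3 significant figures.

q = γ·D_f = 18.8 × 2.8 = 52.64 kPa.
For the ½γBN_γ term take γ' = 21.1 − 9.81 = 11.29 kN/m³ (soil below base is submerged).
q·N_q = 52.64 × 18.4 = 968.58 kPa
0.5·γ·B·N_γ·s_γ = 0.5 × 11.29 × 3.9 × 15.1 × 0.8 = 265.95 kPa
q_ult = 968.58 + 265.95 = 1234.5 kPa.
q_net = 1234.5 − 52.64 = 1181.9 kPa.
q_all(net) = 1181.9 / 3 = 393.96 kPa.

q_all(net) ≈ 394 kPa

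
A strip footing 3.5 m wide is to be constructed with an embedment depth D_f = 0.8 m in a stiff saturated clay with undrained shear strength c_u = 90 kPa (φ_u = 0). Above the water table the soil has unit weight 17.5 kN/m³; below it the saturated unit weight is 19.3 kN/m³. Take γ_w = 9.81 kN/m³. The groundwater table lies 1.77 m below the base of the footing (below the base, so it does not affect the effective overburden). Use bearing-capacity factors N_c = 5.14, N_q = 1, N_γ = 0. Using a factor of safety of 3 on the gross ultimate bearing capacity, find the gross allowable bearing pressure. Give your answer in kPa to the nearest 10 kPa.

q_all ≈ 160 kPa

q = γ·D_f = 17.5 × 0.8 = 14 kPa.
c·N_c = 90 × 5.14 = 462.6 kPa
q·N_q = 14 × 1 = 14 kPa
q_ult = 462.6 + 14 = 476.6 kPa.
q_all = 476.6 / 3 = 158.87 kPa.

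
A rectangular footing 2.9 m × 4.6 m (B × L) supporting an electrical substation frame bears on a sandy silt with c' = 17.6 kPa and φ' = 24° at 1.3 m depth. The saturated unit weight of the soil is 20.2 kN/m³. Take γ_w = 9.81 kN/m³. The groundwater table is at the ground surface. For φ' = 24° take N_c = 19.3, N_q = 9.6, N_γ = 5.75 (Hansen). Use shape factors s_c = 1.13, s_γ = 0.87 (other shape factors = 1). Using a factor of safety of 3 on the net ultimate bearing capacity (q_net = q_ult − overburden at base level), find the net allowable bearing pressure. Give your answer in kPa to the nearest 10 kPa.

q_all(net) ≈ 190 kPa

γ' = 20.2 − 9.81 = 10.39 kN/m³ (submerged throughout). q = 10.39 × 1.3 = 13.507 kPa; the same γ' applies in the ½γBN_γ term.
c·N_c·s_c = 17.6 × 19.3 × 1.13 = 383.84 kPa
q·N_q = 13.507 × 9.6 = 129.67 kPa
0.5·γ·B·N_γ·s_γ = 0.5 × 10.39 × 2.9 × 5.75 × 0.87 = 75.365 kPa
q_ult = 383.84 + 129.67 + 75.365 = 588.87 kPa.
q_net = 588.87 − 13.507 = 575.36 kPa.
q_all(net) = 575.36 / 3 = 191.79 kPa.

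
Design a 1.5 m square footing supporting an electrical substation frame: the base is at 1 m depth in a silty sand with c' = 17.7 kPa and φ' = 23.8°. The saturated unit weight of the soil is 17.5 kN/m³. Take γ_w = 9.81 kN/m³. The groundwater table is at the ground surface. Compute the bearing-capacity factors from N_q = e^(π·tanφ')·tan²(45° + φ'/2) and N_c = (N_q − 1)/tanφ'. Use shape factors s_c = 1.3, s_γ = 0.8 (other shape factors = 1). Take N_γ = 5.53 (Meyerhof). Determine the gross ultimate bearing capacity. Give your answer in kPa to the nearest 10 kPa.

tan23.8° = 0.4411, so N_q = e^(π×0.4411)·tan²(56.9°) = 3.997 × 2.353 = 9.41.
N_c = (9.41 − 1)/tan23.8° = 19.06.
γ' = 17.5 − 9.81 = 7.69 kN/m³ (submerged throughout). q = 7.69 × 1 = 7.69 kPa; the same γ' applies in the ½γBN_γ term.
c·N_c·s_c = 17.7 × 19.059 × 1.3 = 438.55 kPa
q·N_q = 7.69 × 9.4061 = 72.333 kPa
0.5·γ·B·N_γ·s_γ = 0.5 × 7.69 × 1.5 × 5.53 × 0.8 = 25.515 kPa
q_ult = 438.55 + 72.333 + 25.515 = 536.4 kPa.

q_ult ≈ 540 kPa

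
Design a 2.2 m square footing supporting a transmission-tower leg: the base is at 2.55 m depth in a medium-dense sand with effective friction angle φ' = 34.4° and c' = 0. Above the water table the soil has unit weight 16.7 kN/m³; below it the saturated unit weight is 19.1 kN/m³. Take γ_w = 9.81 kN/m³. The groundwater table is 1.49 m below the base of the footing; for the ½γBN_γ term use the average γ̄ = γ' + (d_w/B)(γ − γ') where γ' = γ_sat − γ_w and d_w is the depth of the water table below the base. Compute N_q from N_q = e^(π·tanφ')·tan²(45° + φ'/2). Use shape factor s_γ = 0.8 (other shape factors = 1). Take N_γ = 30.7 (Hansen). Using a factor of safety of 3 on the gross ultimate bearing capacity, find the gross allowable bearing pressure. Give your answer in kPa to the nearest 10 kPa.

q_all ≈ 570 kPa

N_q = e^(π·tan34.4°)·tan²(62.2°) = 30.92.
q = γ·D_f = 16.7 × 2.55 = 42.585 kPa.
γ' = 9.29 kN/m³; averaging over the depth B below the base, γ̄ = γ' + (d_w/B)(γ − γ') = 14.309 kN/m³.
q·N_q = 42.585 × 30.917 = 1316.6 kPa
0.5·γ·B·N_γ·s_γ = 0.5 × 14.309 × 2.2 × 30.7 × 0.8 = 386.56 kPa
q_ult = 1316.6 + 386.56 = 1703.1 kPa.
q_all = 1703.1 / 3 = 567.71 kPa.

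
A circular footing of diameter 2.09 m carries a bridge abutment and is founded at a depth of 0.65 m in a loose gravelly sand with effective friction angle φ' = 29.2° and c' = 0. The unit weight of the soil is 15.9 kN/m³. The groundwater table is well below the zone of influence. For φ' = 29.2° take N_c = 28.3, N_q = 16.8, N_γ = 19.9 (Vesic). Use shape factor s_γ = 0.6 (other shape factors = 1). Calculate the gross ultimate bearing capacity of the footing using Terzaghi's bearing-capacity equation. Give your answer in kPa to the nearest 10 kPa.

q_ult ≈ 370 kPa

q = γ·D_f = 15.9 × 0.65 = 10.335 kPa.
q·N_q = 10.335 × 16.8 = 173.63 kPa
0.5·γ·B·N_γ·s_γ = 0.5 × 15.9 × 2.09 × 19.9 × 0.6 = 198.39 kPa
q_ult = 173.63 + 198.39 = 372.02 kPa.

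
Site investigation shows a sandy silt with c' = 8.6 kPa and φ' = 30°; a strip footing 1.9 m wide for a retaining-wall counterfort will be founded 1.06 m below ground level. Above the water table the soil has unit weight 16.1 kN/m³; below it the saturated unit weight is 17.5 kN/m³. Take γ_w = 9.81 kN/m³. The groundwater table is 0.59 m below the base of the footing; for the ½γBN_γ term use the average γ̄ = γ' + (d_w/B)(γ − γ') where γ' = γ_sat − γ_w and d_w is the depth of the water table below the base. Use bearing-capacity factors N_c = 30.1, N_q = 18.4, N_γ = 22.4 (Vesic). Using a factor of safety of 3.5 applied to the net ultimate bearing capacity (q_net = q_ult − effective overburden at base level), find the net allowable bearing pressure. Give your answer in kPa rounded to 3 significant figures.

q_all(net) ≈ 221 kPa

Effective surcharge at the founding depth q = γ·D_f = 16.1 × 1.06 = 17.066 kPa.
With d_w = 0.59 m < B, γ̄ = 7.69 + (0.59/1.9) × (16.1 − 7.69) = 10.302 kN/m³.
q_ult = c·N_c + q·N_q + 0.5·γ·B·N_γ
     = 8.6 × 30.1 + 17.066 × 18.4 + 0.5 × 10.302 × 1.9 × 22.4
     = 258.86 + 314.01 + 219.22 = 792.09 kPa.
Net ultimate: q_net = 792.09 − 17.066 = 775.02 kPa.
q_all(net) = 775.02 / 3.5 = 221.44 kPa.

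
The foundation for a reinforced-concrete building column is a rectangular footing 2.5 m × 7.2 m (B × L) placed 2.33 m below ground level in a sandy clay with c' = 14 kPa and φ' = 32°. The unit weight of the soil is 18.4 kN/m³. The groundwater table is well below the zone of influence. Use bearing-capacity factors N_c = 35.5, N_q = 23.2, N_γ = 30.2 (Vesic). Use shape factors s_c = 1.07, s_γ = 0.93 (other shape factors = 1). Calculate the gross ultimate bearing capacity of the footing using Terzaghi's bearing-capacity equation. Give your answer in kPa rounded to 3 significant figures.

q_ult ≈ 2170 kPa

Overburden at base level: q = 18.4 × 2.33 = 42.872 kPa.
Cohesion term c·N_c·s_c = 14 × 35.5 × 1.07 = 531.79 kPa; surcharge term q·N_q = 42.872 × 23.2 = 994.63 kPa; self-weight term 0.5·γ·B·N_γ·s_γ = 0.5 × 18.4 × 2.5 × 30.2 × 0.93 = 645.98 kPa.
q_ult = 531.79 + 994.63 + 645.98 = 2172.4 kPa.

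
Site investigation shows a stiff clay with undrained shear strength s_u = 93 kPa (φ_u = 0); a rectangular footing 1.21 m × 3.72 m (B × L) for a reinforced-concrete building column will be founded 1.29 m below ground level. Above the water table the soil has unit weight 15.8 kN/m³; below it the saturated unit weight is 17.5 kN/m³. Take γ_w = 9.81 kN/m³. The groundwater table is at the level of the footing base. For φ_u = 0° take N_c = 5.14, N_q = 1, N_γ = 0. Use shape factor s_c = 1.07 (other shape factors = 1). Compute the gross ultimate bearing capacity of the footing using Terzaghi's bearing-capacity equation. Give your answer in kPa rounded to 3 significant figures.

Overburden at base level: q = 15.8 × 1.29 = 20.382 kPa.
Cohesion term c·N_c·s_c = 93 × 5.14 × 1.07 = 511.48 kPa; surcharge term q·N_q = 20.382 × 1 = 20.382 kPa.
q_ult = 511.48 + 20.382 = 531.86 kPa.

q_ult ≈ 532 kPa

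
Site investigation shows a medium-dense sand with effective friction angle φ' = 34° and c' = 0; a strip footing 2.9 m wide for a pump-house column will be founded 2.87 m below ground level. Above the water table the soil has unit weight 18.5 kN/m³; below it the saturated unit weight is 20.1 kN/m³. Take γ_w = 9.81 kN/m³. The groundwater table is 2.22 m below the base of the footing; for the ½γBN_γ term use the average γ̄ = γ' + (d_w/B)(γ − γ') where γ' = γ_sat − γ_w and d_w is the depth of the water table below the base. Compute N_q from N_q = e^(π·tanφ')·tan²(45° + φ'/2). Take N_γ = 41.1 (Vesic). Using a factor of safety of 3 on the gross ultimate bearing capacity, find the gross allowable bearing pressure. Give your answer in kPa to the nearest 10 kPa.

N_q = e^(π·tan34°)·tan²(62°) = 29.44.
q = γ·D_f = 18.5 × 2.87 = 53.095 kPa.
γ' = 10.29 kN/m³; averaging over the depth B below the base, γ̄ = γ' + (d_w/B)(γ − γ') = 16.575 kN/m³.
q·N_q = 53.095 × 29.44 = 1563.1 kPa
0.5·γ·B·N_γ = 0.5 × 16.575 × 2.9 × 41.1 = 987.78 kPa
q_ult = 1563.1 + 987.78 = 2550.9 kPa.
q_all = 2550.9 / 3 = 850.3 kPa.

q_all ≈ 850 kPa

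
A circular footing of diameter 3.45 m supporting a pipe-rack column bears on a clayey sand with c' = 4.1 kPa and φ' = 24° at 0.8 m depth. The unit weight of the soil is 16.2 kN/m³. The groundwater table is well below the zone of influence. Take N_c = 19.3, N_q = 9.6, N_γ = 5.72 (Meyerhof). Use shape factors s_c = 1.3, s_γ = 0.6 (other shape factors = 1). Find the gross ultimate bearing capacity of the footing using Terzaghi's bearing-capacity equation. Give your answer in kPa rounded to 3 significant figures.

q_ult ≈ 323 kPa

Effective surcharge at the founding depth q = γ·D_f = 16.2 × 0.8 = 12.96 kPa.
q_ult = c·N_c·s_c + q·N_q + 0.5·γ·B·N_γ·s_γ
     = 4.1 × 19.3 × 1.3 + 12.96 × 9.6 + 0.5 × 16.2 × 3.45 × 5.72 × 0.6
     = 102.87 + 124.42 + 95.907 = 323.19 kPa.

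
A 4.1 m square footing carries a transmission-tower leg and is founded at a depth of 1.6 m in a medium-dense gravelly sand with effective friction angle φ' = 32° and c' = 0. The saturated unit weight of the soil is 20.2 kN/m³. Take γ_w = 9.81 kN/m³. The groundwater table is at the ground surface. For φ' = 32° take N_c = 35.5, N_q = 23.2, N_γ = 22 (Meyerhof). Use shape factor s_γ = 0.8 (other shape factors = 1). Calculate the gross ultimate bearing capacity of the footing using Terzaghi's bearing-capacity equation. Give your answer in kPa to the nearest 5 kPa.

γ' = 20.2 − 9.81 = 10.39 kN/m³ (submerged throughout). q = 10.39 × 1.6 = 16.624 kPa; the same γ' applies in the ½γBN_γ term.
q·N_q = 16.624 × 23.2 = 385.68 kPa
0.5·γ·B·N_γ·s_γ = 0.5 × 10.39 × 4.1 × 22 × 0.8 = 374.87 kPa
q_ult = 385.68 + 374.87 = 760.55 kPa.

q_ult ≈ 760 kPa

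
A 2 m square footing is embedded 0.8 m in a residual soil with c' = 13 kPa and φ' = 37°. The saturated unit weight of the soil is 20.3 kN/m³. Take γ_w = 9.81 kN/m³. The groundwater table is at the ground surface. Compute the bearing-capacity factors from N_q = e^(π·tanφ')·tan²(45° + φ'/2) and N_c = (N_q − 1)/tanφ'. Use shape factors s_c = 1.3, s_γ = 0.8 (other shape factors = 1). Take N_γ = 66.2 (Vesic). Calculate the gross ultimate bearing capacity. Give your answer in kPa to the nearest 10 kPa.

q_ult ≈ 1860 kPa

tan37° = 0.7536, so N_q = e^(π×0.7536)·tan²(63.5°) = 10.669 × 4.023 = 42.92.
N_c = (42.92 − 1)/tan37° = 55.63.
With the water table at the surface the whole profile is submerged: γ' = 20.3 − 9.81 = 10.49 kN/m³, so q = γ'·D_f = 8.392 kPa; the same γ' applies in the ½γBN_γ term.
q_ult = c·N_c·s_c + q·N_q + 0.5·γ·B·N_γ·s_γ
     = 13 × 55.63 × 1.3 + 8.392 × 42.92 + 0.5 × 10.49 × 2 × 66.2 × 0.8
     = 940.14 + 360.18 + 555.55 = 1855.9 kPa.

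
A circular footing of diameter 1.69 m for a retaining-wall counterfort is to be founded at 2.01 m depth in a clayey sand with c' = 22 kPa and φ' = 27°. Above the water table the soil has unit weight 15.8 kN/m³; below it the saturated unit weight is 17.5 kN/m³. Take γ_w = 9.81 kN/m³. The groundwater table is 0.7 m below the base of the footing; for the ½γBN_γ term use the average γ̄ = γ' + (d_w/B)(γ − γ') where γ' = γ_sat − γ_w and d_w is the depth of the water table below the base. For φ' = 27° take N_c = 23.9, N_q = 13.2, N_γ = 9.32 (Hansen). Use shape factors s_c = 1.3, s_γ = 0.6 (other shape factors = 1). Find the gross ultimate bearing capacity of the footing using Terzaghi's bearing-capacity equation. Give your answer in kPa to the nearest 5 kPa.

q_ult ≈ 1155 kPa

Overburden at base level: q = 15.8 × 2.01 = 31.758 kPa.
The water table is 0.7 m below the base (< B = 1.69 m), so the ½γBN_γ term uses γ̄ = γ' + (d_w/B)(γ − γ') = 7.69 + (0.7/1.69)(15.8 − 7.69) = 11.049 kN/m³.
Cohesion term c·N_c·s_c = 22 × 23.9 × 1.3 = 683.54 kPa; surcharge term q·N_q = 31.758 × 13.2 = 419.21 kPa; self-weight term 0.5·γ·B·N_γ·s_γ = 0.5 × 11.049 × 1.69 × 9.32 × 0.6 = 52.21 kPa.
q_ult = 683.54 + 419.21 + 52.21 = 1155 kPa.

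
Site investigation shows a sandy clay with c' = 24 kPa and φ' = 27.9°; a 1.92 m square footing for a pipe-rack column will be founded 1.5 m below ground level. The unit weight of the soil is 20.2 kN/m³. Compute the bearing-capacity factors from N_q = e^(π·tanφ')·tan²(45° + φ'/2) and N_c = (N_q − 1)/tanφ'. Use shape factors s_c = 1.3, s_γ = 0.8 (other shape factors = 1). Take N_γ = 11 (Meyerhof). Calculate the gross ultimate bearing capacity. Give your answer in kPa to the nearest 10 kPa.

q_ult ≈ 1410 kPa

tan27.9° = 0.5295, so N_q = e^(π×0.5295)·tan²(58.95°) = 5.277 × 2.759 = 14.56.
N_c = (14.56 − 1)/tan27.9° = 25.61.
Overburden at base level: q = 20.2 × 1.5 = 30.3 kPa.
Cohesion term c·N_c·s_c = 24 × 25.609 × 1.3 = 798.99 kPa; surcharge term q·N_q = 30.3 × 14.559 = 441.14 kPa; self-weight term 0.5·γ·B·N_γ·s_γ = 0.5 × 20.2 × 1.92 × 11 × 0.8 = 170.65 kPa.
q_ult = 798.99 + 441.14 + 170.65 = 1410.8 kPa.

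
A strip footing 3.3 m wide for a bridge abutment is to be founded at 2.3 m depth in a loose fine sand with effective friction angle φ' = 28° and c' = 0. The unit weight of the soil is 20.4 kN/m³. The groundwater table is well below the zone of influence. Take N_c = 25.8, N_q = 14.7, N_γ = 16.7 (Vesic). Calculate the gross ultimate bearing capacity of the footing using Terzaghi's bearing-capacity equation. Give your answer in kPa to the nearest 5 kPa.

q_ult ≈ 1250 kPa

Effective surcharge at the founding depth q = γ·D_f = 20.4 × 2.3 = 46.92 kPa.
q_ult = q·N_q + 0.5·γ·B·N_γ
     = 46.92 × 14.7 + 0.5 × 20.4 × 3.3 × 16.7
     = 689.72 + 562.12 = 1251.8 kPa.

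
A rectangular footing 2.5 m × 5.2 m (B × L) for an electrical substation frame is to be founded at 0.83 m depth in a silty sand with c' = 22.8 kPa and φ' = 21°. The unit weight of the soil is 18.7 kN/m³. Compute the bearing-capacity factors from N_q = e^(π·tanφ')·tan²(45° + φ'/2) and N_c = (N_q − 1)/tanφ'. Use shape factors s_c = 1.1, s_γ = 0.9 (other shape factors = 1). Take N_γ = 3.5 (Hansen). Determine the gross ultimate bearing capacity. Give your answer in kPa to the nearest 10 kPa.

q_ult ≈ 580 kPa

tan21° = 0.3839, so N_q = e^(π×0.3839)·tan²(55.5°) = 3.34 × 2.117 = 7.07.
N_c = (7.07 − 1)/tan21° = 15.81.
q = γ·D_f = 18.7 × 0.83 = 15.521 kPa.
c·N_c·s_c = 22.8 × 15.815 × 1.1 = 396.64 kPa
q·N_q = 15.521 × 7.0708 = 109.75 kPa
0.5·γ·B·N_γ·s_γ = 0.5 × 18.7 × 2.5 × 3.5 × 0.9 = 73.631 kPa
q_ult = 396.64 + 109.75 + 73.631 = 580.01 kPa.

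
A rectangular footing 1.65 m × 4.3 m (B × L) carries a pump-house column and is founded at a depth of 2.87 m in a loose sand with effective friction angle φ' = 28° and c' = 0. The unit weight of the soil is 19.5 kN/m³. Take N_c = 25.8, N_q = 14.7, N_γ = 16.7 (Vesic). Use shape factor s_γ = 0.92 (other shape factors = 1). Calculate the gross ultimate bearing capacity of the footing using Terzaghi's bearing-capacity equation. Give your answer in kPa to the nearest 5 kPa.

q_ult ≈ 1070 kPa

q = γ·D_f = 19.5 × 2.87 = 55.965 kPa.
q·N_q = 55.965 × 14.7 = 822.69 kPa
0.5·γ·B·N_γ·s_γ = 0.5 × 19.5 × 1.65 × 16.7 × 0.92 = 247.17 kPa
q_ult = 822.69 + 247.17 = 1069.9 kPa.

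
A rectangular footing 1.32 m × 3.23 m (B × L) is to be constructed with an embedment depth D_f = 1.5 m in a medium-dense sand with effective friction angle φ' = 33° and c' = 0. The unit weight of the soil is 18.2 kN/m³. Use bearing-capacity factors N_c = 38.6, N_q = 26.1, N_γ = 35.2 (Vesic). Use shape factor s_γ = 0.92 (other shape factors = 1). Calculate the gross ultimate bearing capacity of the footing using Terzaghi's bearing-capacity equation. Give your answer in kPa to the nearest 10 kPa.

q = γ·D_f = 18.2 × 1.5 = 27.3 kPa.
q·N_q = 27.3 × 26.1 = 712.53 kPa
0.5·γ·B·N_γ·s_γ = 0.5 × 18.2 × 1.32 × 35.2 × 0.92 = 389 kPa
q_ult = 712.53 + 389 = 1101.5 kPa.

q_ult ≈ 1100 kPa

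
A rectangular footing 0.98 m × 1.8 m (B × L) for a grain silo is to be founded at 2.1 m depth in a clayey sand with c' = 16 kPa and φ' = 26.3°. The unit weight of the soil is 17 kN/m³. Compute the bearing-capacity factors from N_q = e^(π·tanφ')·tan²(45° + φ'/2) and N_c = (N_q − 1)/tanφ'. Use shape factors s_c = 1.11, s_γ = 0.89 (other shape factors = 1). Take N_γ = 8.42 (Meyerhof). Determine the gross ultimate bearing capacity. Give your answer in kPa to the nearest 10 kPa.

q_ult ≈ 900 kPa

tan26.3° = 0.4942, so N_q = e^(π×0.4942)·tan²(58.15°) = 4.724 × 2.591 = 12.24.
N_c = (12.24 − 1)/tan26.3° = 22.74.
Effective surcharge at the founding depth q = γ·D_f = 17 × 2.1 = 35.7 kPa.
q_ult = c·N_c·s_c + q·N_q + 0.5·γ·B·N_γ·s_γ
     = 16 × 22.744 × 1.11 + 35.7 × 12.241 + 0.5 × 17 × 0.98 × 8.42 × 0.89
     = 403.93 + 436.99 + 62.423 = 903.34 kPa.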